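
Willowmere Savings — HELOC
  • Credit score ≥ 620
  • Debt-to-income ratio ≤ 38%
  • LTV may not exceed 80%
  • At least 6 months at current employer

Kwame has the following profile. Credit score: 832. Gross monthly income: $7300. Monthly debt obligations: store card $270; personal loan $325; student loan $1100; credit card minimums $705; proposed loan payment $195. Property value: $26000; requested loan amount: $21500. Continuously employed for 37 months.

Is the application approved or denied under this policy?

Denied

Credit score 832 ≥ 620 (meets)
Total monthly debts = (270 + 325 + 1,100 + 705 + 195) = 2,595. DTI: 2,595 ÷ 7,300 = 35.5%, within the 38% cap
LTV = 21,500/26,000 = 82.7% > 80%
Employment 37 ≥ 6 months
Fails on LTV.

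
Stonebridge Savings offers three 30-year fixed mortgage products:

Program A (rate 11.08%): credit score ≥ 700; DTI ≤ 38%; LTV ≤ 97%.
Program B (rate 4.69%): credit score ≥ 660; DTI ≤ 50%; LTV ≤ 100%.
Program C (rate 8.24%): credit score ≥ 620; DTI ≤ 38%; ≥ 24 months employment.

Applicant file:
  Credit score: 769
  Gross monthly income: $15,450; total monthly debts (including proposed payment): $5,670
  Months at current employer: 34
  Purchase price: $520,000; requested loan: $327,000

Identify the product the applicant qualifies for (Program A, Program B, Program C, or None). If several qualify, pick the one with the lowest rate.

Program B

DTI = 5,670/15,450 = 36.7%.
LTV = 327,000/520,000 = 62.9%.
Program A: score 769 ≥ 700; DTI 36.7% ≤ 38%; LTV 62.9% ≤ 97% → qualifies.
Program B: score 769 ≥ 660; DTI 36.7% ≤ 50%; LTV 62.9% ≤ 100% → qualifies.
Program C: score 769 ≥ 620; DTI 36.7% ≤ 38%; employment 34 ≥ 24 mo → qualifies.
Qualifying: Program A, Program B, Program C. Lowest rate is 4.69% → Program B.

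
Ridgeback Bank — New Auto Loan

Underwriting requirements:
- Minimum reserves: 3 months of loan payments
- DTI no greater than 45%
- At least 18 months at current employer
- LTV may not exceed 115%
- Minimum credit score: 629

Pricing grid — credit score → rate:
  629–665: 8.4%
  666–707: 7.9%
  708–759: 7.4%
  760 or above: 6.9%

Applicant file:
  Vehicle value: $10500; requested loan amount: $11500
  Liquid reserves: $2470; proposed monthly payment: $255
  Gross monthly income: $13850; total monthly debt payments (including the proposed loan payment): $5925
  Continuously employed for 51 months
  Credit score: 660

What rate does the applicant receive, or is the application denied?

Credit score 660 ≥ 629 (meets minimum)
Loan-to-value = 11,500/10,500 = 109.5% — pass (115% max)
Reserves: 2,470 ÷ 255 = 9.7 months (meets 3-month minimum)
Employment 51 ≥ 18 months
DTI = 5,925/13,850 = 42.8% ≤ 45%
All requirements met. Score 660 falls in the 629–665 tier → 8.4%.

Approved at 8.4%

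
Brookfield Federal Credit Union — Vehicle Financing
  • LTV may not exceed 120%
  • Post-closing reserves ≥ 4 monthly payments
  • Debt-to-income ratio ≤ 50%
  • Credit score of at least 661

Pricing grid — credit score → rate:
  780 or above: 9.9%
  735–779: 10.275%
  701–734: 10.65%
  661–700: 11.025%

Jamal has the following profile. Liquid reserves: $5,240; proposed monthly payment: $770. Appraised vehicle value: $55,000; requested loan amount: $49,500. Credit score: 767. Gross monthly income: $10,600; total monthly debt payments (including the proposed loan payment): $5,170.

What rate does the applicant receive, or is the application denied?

Approved at 10.275%

Credit score 767 ≥ 661 (meets minimum)
Debt-to-income = 5,170/10,600 = 48.8% — meets 50% limit
Reserves: 5,240 ÷ 770 = 6.8 months (meets 4-month minimum)
Loan-to-value = 49,500/55,000 = 90% — pass (120% max)
All requirements met. Score 767 falls in the 735–779 tier → 10.275%.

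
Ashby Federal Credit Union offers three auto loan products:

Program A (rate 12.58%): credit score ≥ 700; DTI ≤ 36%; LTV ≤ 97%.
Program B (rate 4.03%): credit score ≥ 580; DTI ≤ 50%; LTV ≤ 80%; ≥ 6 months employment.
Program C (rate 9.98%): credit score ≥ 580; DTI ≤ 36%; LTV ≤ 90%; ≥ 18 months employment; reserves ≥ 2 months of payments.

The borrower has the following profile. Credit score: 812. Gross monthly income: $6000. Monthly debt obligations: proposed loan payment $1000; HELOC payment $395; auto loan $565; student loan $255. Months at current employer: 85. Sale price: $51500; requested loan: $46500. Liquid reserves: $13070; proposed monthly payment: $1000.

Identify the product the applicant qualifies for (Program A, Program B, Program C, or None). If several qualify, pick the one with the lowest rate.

None

Total debts = (1,000 + 395 + 565 + 255) = 2,215; DTI = 2,215/6,000 = 36.9%.
LTV = 46,500/51,500 = 90.3%.
Reserves = 13,070/1,000 = 13.1 months.
Program A: score 812 ≥ 700; DTI 36.9% > 36%; LTV 90.3% ≤ 97% → does not qualify.
Program B: score 812 ≥ 580; DTI 36.9% ≤ 50%; LTV 90.3% > 80%; employment 85 ≥ 6 mo → does not qualify.
Program C: score 812 ≥ 580; DTI 36.9% > 36%; LTV 90.3% > 90%; employment 85 ≥ 18 mo; reserves 13.1 ≥ 2 mo → does not qualify.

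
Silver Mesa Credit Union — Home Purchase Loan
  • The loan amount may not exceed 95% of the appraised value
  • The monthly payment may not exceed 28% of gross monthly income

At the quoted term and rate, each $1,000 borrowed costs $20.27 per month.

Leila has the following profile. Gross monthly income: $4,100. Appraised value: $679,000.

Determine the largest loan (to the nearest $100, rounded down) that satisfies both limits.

Payment cap: 28% × $4,100 = $1,148/month.
At $20.27 per $1,000, that supports 1,148/20.27 × 1,000 ≈ $56,635 → $56,600.
LTV cap: 95% × $679,000 = $645,050 → $645,000.
Binding constraint: payment-to-income.

$56,600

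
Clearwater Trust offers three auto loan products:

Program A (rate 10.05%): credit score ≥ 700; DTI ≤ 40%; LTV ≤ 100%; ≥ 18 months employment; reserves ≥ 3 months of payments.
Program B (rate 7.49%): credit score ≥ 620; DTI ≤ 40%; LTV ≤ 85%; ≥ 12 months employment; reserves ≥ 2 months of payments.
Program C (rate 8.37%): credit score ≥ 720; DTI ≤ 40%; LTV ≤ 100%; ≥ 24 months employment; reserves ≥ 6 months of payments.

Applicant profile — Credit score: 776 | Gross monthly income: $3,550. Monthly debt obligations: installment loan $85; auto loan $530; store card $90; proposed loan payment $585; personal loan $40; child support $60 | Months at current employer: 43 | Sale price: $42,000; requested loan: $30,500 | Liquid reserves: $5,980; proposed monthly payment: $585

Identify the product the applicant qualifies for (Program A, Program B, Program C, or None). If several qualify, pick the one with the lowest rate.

Total debts = (85 + 530 + 90 + 585 + 40 + 60) = 1,390; DTI = 1,390/3,550 = 39.2%.
LTV = 30,500/42,000 = 72.6%.
Reserves = 5,980/585 = 10.2 months.
Program A: score 776 ≥ 700; DTI 39.2% ≤ 40%; LTV 72.6% ≤ 100%; employment 43 ≥ 18 mo; reserves 10.2 ≥ 3 mo → qualifies.
Program B: score 776 ≥ 620; DTI 39.2% ≤ 40%; LTV 72.6% ≤ 85%; employment 43 ≥ 12 mo; reserves 10.2 ≥ 2 mo → qualifies.
Program C: score 776 ≥ 720; DTI 39.2% ≤ 40%; LTV 72.6% ≤ 100%; employment 43 ≥ 24 mo; reserves 10.2 ≥ 6 mo → qualifies.
Qualifying: Program A, Program B, Program C. Lowest rate is 7.49% → Program B.

Program B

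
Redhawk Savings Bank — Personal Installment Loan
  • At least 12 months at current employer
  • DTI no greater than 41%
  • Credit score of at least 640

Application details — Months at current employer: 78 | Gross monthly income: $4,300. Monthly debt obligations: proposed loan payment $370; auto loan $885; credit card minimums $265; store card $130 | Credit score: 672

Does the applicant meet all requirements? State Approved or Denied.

Approved

Employment 78 ≥ 12 months
Total monthly debts = (370 + 885 + 265 + 130) = 1,650. DTI = 1,650/4,300 = 38.4% ≤ 41%
Credit score 672 ≥ 640 (meets)
All criteria satisfied.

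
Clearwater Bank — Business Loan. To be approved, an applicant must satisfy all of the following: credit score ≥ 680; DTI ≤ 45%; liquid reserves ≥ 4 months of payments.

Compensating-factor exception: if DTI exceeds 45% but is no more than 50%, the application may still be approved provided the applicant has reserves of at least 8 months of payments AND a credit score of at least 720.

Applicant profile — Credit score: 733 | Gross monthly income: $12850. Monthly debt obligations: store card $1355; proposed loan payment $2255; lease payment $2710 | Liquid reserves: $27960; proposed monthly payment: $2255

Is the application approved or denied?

Credit score 733 ≥ 680 (meets base)
Total debts = (1,355 + 2,255 + 2,710) = 6,320. DTI: 6,320 ÷ 12,850 = 49.2%, over the 45% base limit.
Reserves: 27,960 ÷ 2,255 = 12.4 months (meets 4-month minimum)
DTI 49.2% is within the 45%–50% exception band; checking compensating factors.
Reserves 12.4 ≥ 8 months; credit score 733 ≥ 720.
Both override conditions satisfied; DTI exception granted.

Approved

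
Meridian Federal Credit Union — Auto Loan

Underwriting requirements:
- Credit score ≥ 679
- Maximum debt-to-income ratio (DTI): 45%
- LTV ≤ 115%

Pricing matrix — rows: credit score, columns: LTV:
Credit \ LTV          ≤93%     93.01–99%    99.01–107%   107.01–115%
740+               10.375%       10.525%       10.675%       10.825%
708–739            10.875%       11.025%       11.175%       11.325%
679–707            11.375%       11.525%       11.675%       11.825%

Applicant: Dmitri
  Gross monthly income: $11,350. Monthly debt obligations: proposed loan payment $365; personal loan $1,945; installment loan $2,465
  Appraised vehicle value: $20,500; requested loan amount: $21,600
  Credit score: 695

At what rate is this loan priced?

11.675%

Credit score 695 ≥ 679; Total monthly debts = (365 + 1,945 + 2,465) = 4,775. DTI: 4,775 ÷ 11,350 = 42.1%, within the 45% cap
Loan-to-value = 21,600/20,500 = 105.4% — pass (115% max)
Credit 695 → row 679–707; LTV 105.4% → column 99.01–107%. Grid cell → 11.675%.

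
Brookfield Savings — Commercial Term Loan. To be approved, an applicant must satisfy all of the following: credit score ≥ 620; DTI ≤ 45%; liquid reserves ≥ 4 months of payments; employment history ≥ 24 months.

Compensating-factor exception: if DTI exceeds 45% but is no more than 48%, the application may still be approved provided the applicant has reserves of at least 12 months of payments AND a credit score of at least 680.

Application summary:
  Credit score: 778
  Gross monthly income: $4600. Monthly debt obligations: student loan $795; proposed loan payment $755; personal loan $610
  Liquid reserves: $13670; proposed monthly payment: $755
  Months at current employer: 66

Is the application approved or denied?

Credit score 778 ≥ 620 (meets base)
Total debts = (795 + 755 + 610) = 2,160. DTI = 2,160/4,600 = 47% > 45% — standard DTI limit exceeded.
Reserves = 13,670/755 = 18.1 months ≥ 4
Employment 66 ≥ 24 months
47% falls in the override range (45%–48%), so the compensating-factor test applies.
Override check — reserves: 18.1 mo (ok); score: 778 (ok).
Both compensating conditions met → exception applies.

Approved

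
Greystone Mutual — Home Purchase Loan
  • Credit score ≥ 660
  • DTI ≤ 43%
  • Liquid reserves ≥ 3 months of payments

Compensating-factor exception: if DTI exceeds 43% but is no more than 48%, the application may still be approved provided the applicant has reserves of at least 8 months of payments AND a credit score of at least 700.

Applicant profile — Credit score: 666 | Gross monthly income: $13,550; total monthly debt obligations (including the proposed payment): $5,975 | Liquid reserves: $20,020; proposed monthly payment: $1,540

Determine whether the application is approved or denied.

Denied

Credit score 666 ≥ 660 (meets base)
DTI: 5,975 ÷ 13,550 = 44.1%, over the 43% base limit.
Reserves: 20,020 ÷ 1,540 = 13.0 months (meets 3-month minimum)
DTI 44.1% is within the 43%–48% exception band; checking compensating factors.
Reserves 13.0 ≥ 8 months; credit score 666 < 700.
Override conditions not both satisfied; exception does not apply.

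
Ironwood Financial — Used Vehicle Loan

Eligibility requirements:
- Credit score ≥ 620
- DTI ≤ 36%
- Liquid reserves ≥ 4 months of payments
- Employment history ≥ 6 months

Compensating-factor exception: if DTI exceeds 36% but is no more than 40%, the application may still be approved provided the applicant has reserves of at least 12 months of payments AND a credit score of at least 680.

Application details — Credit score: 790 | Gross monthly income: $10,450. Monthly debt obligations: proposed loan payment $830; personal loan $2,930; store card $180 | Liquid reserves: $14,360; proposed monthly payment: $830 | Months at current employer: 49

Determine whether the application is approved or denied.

Credit score 790 ≥ 620 (meets base)
Total debts = (830 + 2,930 + 180) = 3,940. DTI = 3,940/10,450 = 37.7% > 36% — standard DTI limit exceeded.
Reserves: 14,360 ÷ 830 = 17.3 months (meets 4-month minimum)
Employment 49 ≥ 6 months
DTI 37.7% is within the 36%–40% exception band; checking compensating factors.
Reserves 17.3 ≥ 12 months; credit score 790 ≥ 680.
Both compensating conditions met → exception applies.

Approved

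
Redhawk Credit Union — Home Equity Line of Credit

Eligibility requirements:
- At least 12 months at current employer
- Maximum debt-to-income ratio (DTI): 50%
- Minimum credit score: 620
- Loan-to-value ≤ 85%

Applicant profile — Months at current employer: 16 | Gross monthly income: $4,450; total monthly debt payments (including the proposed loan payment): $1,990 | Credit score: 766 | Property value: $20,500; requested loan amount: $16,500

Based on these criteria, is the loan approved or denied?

Approved

Employment 16 ≥ 12 months
DTI: 1,990 ÷ 4,450 = 44.7%, within the 50% cap
Credit score 766 ≥ 620 (meets)
LTV: 16,500 ÷ 20,500 = 80.5%, within 85% cap
All criteria satisfied.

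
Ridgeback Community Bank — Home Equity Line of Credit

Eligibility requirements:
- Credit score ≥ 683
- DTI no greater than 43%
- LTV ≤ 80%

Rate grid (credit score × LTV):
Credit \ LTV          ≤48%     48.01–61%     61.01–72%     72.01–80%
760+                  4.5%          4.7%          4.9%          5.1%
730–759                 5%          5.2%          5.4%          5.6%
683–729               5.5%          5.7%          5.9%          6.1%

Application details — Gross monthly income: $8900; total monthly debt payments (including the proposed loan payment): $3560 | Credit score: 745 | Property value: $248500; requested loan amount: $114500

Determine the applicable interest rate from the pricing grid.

5%

Credit score 745 ≥ 683; DTI = 3,560/8,900 = 40% ≤ 43%
LTV = 114,500/248,500 = 46.1% ≤ 80%
Score 745 is in the 730–759 band; LTV 46.1% is in the ≤48% band → 5%.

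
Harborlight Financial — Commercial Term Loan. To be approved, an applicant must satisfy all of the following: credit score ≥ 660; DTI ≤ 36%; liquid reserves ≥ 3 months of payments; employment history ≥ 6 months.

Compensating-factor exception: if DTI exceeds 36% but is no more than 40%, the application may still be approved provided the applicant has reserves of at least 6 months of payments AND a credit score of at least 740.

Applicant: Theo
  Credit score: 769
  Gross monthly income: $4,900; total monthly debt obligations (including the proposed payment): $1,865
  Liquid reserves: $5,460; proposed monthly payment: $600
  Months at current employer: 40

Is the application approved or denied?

Approved

Credit score 769 ≥ 660 (meets base)
DTI: 1,865 ÷ 4,900 = 38.1%, over the 36% base limit.
Liquid reserves cover 5,460/600 = 9.1 months — ≥ 3 required
Employment 40 ≥ 6 months
38.1% falls in the override range (36%–40%), so the compensating-factor test applies.
Reserves 9.1 ≥ 6 months; credit score 769 ≥ 740.
Both compensating conditions met → exception applies.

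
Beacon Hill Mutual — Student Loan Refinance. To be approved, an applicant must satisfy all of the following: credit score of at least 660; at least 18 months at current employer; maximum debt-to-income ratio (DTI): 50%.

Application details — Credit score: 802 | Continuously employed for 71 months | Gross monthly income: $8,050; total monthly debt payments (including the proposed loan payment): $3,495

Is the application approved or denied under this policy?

Approved

Credit score 802 ≥ 660 (meets)
Employment 71 ≥ 18 months
DTI: 3,495 ÷ 8,050 = 43.4%, within the 50% cap
All criteria satisfied.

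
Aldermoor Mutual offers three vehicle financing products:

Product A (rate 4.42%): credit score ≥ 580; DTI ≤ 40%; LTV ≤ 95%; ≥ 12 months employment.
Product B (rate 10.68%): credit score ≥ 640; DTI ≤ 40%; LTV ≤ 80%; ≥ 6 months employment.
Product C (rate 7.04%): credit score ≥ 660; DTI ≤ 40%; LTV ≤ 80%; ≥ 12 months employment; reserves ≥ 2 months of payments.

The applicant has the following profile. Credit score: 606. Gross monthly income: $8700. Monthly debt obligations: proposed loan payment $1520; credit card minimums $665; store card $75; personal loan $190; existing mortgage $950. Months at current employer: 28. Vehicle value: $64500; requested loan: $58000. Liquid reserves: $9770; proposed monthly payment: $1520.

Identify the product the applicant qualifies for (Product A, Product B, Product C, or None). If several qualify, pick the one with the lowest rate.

Product A

Total debts = (1,520 + 665 + 75 + 190 + 950) = 3,400; DTI = 3,400/8,700 = 39.1%.
LTV = 58,000/64,500 = 89.9%.
Reserves = 9,770/1,520 = 6.4 months.
Product A: score 606 ≥ 580; DTI 39.1% ≤ 40%; LTV 89.9% ≤ 95%; employment 28 ≥ 12 mo → qualifies.
Product B: score 606 < 640; DTI 39.1% ≤ 40%; LTV 89.9% > 80%; employment 28 ≥ 6 mo → does not qualify.
Product C: score 606 < 660; DTI 39.1% ≤ 40%; LTV 89.9% > 80%; employment 28 ≥ 12 mo; reserves 6.4 ≥ 2 mo → does not qualify.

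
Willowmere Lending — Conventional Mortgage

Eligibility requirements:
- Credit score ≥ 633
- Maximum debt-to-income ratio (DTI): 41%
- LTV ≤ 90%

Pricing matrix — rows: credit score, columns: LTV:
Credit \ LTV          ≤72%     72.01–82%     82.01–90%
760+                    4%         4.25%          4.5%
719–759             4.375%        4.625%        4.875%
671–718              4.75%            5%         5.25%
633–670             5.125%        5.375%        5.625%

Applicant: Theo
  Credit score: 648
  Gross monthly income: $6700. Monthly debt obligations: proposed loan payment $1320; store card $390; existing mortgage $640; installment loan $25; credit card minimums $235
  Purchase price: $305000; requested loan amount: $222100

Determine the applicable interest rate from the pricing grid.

Credit score 648 ≥ 633; Total monthly debts = (1,320 + 390 + 640 + 25 + 235) = 2,610. DTI: 2,610 ÷ 6,700 = 39%, within the 41% cap
LTV: 222,100 ÷ 305,000 = 72.8%, within 90% cap
Row: 648 falls in 633–670. Column: 72.8% falls in 72.01–82%. Rate = 5.375%.

5.375%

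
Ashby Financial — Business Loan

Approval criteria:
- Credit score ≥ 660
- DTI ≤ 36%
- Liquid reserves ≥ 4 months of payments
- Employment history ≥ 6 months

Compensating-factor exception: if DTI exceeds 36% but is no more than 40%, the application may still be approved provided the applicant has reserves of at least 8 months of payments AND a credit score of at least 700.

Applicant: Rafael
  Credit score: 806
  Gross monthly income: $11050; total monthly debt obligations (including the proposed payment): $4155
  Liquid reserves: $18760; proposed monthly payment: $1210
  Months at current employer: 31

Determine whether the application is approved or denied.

Credit score 806 ≥ 660 (meets base)
DTI: 4,155 ÷ 11,050 = 37.6%, over the 36% base limit.
Liquid reserves cover 18,760/1,210 = 15.5 months — ≥ 4 required
Employment 31 ≥ 6 months
DTI 37.6% is within the 36%–40% exception band; checking compensating factors.
Override check — reserves: 15.5 mo (ok); score: 806 (ok).
Both compensating conditions met → exception applies.

Approved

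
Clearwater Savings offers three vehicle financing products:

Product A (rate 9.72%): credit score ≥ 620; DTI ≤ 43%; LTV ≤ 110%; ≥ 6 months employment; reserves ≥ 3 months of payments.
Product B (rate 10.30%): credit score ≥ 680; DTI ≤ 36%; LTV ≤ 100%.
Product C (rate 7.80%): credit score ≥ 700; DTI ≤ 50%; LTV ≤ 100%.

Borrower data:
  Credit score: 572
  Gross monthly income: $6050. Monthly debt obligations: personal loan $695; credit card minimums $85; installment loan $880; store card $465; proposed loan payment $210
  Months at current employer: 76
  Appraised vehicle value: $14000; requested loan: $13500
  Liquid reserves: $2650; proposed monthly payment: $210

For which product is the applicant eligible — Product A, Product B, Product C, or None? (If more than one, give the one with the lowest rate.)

Total debts = (695 + 85 + 880 + 465 + 210) = 2,335; DTI = 2,335/6,050 = 38.6%.
LTV = 13,500/14,000 = 96.4%.
Reserves = 2,650/210 = 12.6 months.
Product A: score 572 < 620; DTI 38.6% ≤ 43%; LTV 96.4% ≤ 110%; employment 76 ≥ 6 mo; reserves 12.6 ≥ 3 mo → does not qualify.
Product B: score 572 < 680; DTI 38.6% > 36%; LTV 96.4% ≤ 100% → does not qualify.
Product C: score 572 < 700; DTI 38.6% ≤ 50%; LTV 96.4% ≤ 100% → does not qualify.

None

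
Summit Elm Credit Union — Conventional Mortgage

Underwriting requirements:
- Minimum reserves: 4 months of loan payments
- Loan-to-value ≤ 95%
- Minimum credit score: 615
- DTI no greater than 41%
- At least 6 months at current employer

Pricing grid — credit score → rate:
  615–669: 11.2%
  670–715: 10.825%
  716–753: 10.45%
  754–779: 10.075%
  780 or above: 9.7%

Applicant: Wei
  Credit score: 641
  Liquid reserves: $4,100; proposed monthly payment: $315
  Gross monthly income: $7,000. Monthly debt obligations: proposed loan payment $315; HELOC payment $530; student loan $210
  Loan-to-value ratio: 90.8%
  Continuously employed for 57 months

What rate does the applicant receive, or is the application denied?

Credit score 641 ≥ 615 (meets minimum)
Total monthly debts = (315 + 530 + 210) = 1,055. Debt-to-income = 1,055/7,000 = 15.1% — meets 41% limit
Liquid reserves cover 4,100/315 = 13.0 months — ≥ 4 required
LTV 90.8% — within 95%
Employment 57 ≥ 6 months
All requirements met. Score 641 falls in the 615–669 tier → 11.2%.

Approved at 11.2%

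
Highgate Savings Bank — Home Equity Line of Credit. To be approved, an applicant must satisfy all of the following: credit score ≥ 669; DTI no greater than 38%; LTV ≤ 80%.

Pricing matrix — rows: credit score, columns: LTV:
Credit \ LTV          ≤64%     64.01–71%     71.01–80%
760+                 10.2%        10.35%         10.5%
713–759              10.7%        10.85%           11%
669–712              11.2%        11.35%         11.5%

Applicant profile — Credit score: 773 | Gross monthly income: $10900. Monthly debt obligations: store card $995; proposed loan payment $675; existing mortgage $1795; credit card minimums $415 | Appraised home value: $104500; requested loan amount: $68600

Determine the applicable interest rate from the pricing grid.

10.35%

Credit score 773 ≥ 669; Total monthly debts = (995 + 675 + 1,795 + 415) = 3,880. DTI: 3,880 ÷ 10,900 = 35.6%, within the 38% cap
LTV = 68,600/104,500 = 65.6% ≤ 80%
Row: 773 falls in 760+. Column: 65.6% falls in 64.01–71%. Rate = 10.35%.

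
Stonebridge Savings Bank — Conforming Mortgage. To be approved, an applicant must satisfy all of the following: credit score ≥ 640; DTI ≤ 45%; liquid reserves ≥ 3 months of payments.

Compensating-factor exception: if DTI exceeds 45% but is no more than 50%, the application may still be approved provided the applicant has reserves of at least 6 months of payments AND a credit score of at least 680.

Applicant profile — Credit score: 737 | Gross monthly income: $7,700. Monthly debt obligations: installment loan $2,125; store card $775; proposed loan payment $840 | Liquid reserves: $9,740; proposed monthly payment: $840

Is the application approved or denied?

Credit score 737 ≥ 640 (meets base)
Total debts = (2,125 + 775 + 840) = 3,740. DTI = 3,740/7,700 = 48.6% > 45% — standard DTI limit exceeded.
Reserves = 9,740/840 = 11.6 months ≥ 3
48.6% falls in the override range (45%–50%), so the compensating-factor test applies.
Reserves 11.6 ≥ 6 months; credit score 737 ≥ 680.
Both override conditions satisfied; DTI exception granted.

Approved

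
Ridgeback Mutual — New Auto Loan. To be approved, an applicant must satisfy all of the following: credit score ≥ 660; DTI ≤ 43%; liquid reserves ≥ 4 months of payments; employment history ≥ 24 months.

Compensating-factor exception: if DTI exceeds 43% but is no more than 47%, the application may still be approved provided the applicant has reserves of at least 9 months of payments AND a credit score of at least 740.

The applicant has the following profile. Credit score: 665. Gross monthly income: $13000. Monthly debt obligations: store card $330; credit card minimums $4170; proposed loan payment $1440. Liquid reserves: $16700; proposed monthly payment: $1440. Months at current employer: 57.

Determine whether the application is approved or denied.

Denied

Credit score 665 ≥ 660 (meets base)
Total debts = (330 + 4,170 + 1,440) = 5,940. DTI: 5,940 ÷ 13,000 = 45.7%, over the 43% base limit.
Reserves: 16,700 ÷ 1,440 = 11.6 months (meets 4-month minimum)
Employment 57 ≥ 24 months
DTI 45.7% is within the 43%–47% exception band; checking compensating factors.
Reserves 11.6 ≥ 9 months; credit score 665 < 740.
Compensating-factor requirement not fully met.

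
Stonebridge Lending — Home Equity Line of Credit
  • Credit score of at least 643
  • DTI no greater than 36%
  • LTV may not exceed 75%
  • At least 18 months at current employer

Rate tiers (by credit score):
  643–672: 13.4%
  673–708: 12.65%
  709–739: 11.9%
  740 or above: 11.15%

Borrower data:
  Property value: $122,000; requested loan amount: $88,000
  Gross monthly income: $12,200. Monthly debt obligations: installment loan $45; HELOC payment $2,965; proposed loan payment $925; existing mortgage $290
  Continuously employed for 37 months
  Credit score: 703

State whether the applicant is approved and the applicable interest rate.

Credit score 703 ≥ 643 (meets minimum)
Employment 37 ≥ 18 months
Total monthly debts = (45 + 2,965 + 925 + 290) = 4,225. Debt-to-income = 4,225/12,200 = 34.6% — meets 36% limit
LTV = 88,000/122,000 = 72.1% ≤ 75%
All requirements met. Score 703 falls in the 673–708 tier → 12.65%.

Approved at 12.65%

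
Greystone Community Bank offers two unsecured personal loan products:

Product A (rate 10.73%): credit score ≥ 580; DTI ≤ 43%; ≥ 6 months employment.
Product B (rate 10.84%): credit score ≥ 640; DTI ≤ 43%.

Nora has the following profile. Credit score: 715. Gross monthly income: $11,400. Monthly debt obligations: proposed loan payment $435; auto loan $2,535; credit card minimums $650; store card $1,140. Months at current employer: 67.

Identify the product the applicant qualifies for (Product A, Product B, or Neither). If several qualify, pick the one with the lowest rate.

Product A

Total debts = (435 + 2,535 + 650 + 1,140) = 4,760; DTI = 4,760/11,400 = 41.8%.
Product A: score 715 ≥ 580; DTI 41.8% ≤ 43%; employment 67 ≥ 6 mo → qualifies.
Product B: score 715 ≥ 640; DTI 41.8% ≤ 43% → qualifies.
Qualifying: Product A, Product B. Lowest rate is 10.73% → Product A.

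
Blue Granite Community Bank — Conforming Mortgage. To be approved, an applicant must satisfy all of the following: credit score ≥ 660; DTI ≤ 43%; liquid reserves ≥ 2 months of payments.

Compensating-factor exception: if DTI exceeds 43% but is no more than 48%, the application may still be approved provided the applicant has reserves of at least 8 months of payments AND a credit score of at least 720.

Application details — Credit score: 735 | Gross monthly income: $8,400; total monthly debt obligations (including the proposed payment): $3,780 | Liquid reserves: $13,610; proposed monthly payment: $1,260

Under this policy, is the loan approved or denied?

Approved

Credit score 735 ≥ 660 (meets base)
DTI: 3,780 ÷ 8,400 = 45%, over the 43% base limit.
Reserves = 13,610/1,260 = 10.8 months ≥ 2
DTI 45% is within the 43%–48% exception band; checking compensating factors.
Reserves 10.8 ≥ 8 months; credit score 735 ≥ 720.
Both override conditions satisfied; DTI exception granted.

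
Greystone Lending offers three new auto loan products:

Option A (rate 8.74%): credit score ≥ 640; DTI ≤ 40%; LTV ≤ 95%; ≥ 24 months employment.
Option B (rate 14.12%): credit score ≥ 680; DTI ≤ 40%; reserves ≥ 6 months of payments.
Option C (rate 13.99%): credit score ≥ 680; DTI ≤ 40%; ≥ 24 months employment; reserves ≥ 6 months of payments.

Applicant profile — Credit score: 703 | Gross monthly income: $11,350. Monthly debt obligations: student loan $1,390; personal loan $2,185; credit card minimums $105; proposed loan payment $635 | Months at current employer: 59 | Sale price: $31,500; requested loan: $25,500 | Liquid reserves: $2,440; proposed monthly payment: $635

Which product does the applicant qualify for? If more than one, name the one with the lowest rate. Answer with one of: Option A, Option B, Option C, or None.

Total debts = (1,390 + 2,185 + 105 + 635) = 4,315; DTI = 4,315/11,350 = 38%.
LTV = 25,500/31,500 = 81%.
Reserves = 2,440/635 = 3.8 months.
Option A: score 703 ≥ 640; DTI 38% ≤ 40%; LTV 81% ≤ 95%; employment 59 ≥ 24 mo → qualifies.
Option B: score 703 ≥ 680; DTI 38% ≤ 40%; reserves 3.8 < 6 mo → does not qualify.
Option C: score 703 ≥ 680; DTI 38% ≤ 40%; employment 59 ≥ 24 mo; reserves 3.8 < 6 mo → does not qualify.

Option A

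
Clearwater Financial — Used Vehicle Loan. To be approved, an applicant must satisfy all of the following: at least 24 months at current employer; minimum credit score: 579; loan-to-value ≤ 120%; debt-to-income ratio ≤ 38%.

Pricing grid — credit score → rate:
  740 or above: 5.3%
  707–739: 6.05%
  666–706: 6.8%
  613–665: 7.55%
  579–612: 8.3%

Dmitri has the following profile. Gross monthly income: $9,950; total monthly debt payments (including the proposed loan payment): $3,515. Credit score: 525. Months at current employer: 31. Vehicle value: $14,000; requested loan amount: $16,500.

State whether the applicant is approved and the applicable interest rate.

Denied

Credit score 525 < 579 (below minimum)
Employment 31 ≥ 24 months
DTI = 3,515/9,950 = 35.3% ≤ 38%
LTV: 16,500 ÷ 14,000 = 117.9%, within 120% cap
Not all requirements met → denied.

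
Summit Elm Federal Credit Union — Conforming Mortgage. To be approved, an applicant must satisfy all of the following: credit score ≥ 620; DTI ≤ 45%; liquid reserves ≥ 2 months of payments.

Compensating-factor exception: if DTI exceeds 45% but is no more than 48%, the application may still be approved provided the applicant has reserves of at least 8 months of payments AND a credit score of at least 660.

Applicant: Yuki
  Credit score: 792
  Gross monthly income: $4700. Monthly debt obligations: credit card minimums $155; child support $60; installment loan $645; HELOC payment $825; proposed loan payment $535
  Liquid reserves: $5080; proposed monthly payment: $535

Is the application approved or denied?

Credit score 792 ≥ 620 (meets base)
Total debts = (155 + 60 + 645 + 825 + 535) = 2,220. DTI = 2,220/4,700 = 47.2% > 45% — standard DTI limit exceeded.
Liquid reserves cover 5,080/535 = 9.5 months — ≥ 2 required
DTI 47.2% is within the 45%–48% exception band; checking compensating factors.
Reserves 9.5 ≥ 8 months; credit score 792 ≥ 660.
Both compensating conditions met → exception applies.

Approved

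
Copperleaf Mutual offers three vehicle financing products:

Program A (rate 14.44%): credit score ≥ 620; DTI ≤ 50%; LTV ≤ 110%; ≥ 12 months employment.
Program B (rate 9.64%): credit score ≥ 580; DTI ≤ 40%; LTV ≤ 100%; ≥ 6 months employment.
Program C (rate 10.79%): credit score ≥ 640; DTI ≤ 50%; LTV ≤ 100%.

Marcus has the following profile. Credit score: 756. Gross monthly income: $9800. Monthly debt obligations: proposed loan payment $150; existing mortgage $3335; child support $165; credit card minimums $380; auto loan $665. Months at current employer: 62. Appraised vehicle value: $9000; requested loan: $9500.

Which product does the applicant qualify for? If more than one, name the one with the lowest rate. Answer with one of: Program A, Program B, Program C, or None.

Total debts = (150 + 3,335 + 165 + 380 + 665) = 4,695; DTI = 4,695/9,800 = 47.9%.
LTV = 9,500/9,000 = 105.6%.
Program A: score 756 ≥ 620; DTI 47.9% ≤ 50%; LTV 105.6% ≤ 110%; employment 62 ≥ 12 mo → qualifies.
Program B: score 756 ≥ 580; DTI 47.9% > 40%; LTV 105.6% > 100%; employment 62 ≥ 6 mo → does not qualify.
Program C: score 756 ≥ 640; DTI 47.9% ≤ 50%; LTV 105.6% > 100% → does not qualify.

Program A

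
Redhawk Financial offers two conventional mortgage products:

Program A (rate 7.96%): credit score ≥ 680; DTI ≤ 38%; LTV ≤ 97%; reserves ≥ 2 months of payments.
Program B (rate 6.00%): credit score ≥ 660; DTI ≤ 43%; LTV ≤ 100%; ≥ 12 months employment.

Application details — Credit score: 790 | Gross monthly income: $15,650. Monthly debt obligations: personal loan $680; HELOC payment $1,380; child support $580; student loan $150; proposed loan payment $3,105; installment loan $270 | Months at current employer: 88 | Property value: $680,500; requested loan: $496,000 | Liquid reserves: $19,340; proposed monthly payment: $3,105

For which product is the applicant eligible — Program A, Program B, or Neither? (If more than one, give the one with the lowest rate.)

Program B

Total debts = (680 + 1,380 + 580 + 150 + 3,105 + 270) = 6,165; DTI = 6,165/15,650 = 39.4%.
LTV = 496,000/680,500 = 72.9%.
Reserves = 19,340/3,105 = 6.2 months.
Program A: score 790 ≥ 680; DTI 39.4% > 38%; LTV 72.9% ≤ 97%; reserves 6.2 ≥ 2 mo → does not qualify.
Program B: score 790 ≥ 660; DTI 39.4% ≤ 43%; LTV 72.9% ≤ 100%; employment 88 ≥ 12 mo → qualifies.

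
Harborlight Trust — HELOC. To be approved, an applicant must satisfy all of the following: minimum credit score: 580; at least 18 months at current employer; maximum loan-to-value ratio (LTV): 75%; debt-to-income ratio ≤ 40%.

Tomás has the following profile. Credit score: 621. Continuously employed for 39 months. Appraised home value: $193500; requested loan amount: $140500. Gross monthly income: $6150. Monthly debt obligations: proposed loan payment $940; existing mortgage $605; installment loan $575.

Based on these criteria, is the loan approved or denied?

Credit score 621 ≥ 580 (meets)
Employment 39 ≥ 18 months
LTV = 140,500/193,500 = 72.6% ≤ 75%
Total monthly debts = (940 + 605 + 575) = 2,120. DTI = 2,120/6,150 = 34.5% ≤ 40%
All criteria satisfied.

Approved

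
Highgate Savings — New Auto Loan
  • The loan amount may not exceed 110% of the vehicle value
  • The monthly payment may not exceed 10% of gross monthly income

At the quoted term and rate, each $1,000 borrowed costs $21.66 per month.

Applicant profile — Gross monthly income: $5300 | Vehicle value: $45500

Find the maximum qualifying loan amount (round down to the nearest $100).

Payment cap: 10% × $5,300 = $530/month.
At $21.66 per $1,000, that supports 530/21.66 × 1,000 ≈ $24,469 → $24,400.
LTV cap: 110% × $45,500 = $50,050 → $50,000.
Binding constraint: payment-to-income.

$24,400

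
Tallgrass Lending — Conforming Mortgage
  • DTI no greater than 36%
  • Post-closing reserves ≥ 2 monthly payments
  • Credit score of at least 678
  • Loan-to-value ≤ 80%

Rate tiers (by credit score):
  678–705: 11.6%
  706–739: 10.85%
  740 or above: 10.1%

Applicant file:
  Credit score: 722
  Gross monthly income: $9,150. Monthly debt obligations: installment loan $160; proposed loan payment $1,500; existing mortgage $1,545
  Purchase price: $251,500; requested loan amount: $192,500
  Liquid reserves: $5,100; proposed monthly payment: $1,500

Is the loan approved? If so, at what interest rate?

Approved at 10.85%

Credit score 722 ≥ 678 (meets minimum)
Total monthly debts = (160 + 1,500 + 1,545) = 3,205. DTI = 3,205/9,150 = 35% ≤ 36%
Liquid reserves cover 5,100/1,500 = 3.4 months — ≥ 2 required
LTV: 192,500 ÷ 251,500 = 76.5%, within 80% cap
All requirements met. Score 722 falls in the 706–739 tier → 10.85%.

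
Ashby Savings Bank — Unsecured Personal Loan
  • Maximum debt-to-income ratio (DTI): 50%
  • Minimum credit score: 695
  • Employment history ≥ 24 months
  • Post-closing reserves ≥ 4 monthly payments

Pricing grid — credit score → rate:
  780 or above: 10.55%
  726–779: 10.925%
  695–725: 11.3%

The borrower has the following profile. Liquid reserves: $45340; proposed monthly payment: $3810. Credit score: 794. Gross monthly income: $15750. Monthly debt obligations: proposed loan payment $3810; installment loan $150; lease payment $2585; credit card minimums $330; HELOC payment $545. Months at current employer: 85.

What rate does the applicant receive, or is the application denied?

Approved at 10.55%

Credit score 794 ≥ 695 (meets minimum)
Employment 85 ≥ 24 months
Total monthly debts = (3,810 + 150 + 2,585 + 330 + 545) = 7,420. DTI = 7,420/15,750 = 47.1% ≤ 50%
Reserves: 45,340 ÷ 3,810 = 11.9 months (meets 4-month minimum)
All requirements met. Score 794 falls in the 780 or above tier → 10.55%.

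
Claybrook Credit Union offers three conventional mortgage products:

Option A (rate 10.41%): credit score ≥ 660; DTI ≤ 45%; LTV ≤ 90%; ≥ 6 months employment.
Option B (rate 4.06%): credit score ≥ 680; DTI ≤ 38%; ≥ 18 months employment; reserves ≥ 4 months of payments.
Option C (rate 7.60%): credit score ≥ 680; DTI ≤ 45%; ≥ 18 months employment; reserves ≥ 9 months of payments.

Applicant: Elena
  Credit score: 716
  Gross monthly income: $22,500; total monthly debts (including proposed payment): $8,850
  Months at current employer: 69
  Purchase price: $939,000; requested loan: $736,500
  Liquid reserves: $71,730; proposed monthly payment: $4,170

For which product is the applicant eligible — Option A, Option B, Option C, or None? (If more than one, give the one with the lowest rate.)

Option C

DTI = 8,850/22,500 = 39.3%.
LTV = 736,500/939,000 = 78.4%.
Reserves = 71,730/4,170 = 17.2 months.
Option A: score 716 ≥ 660; DTI 39.3% ≤ 45%; LTV 78.4% ≤ 90%; employment 69 ≥ 6 mo → qualifies.
Option B: score 716 ≥ 680; DTI 39.3% > 38%; employment 69 ≥ 18 mo; reserves 17.2 ≥ 4 mo → does not qualify.
Option C: score 716 ≥ 680; DTI 39.3% ≤ 45%; employment 69 ≥ 18 mo; reserves 17.2 ≥ 9 mo → qualifies.
Qualifying: Option A, Option C. Lowest rate is 7.60% → Option C.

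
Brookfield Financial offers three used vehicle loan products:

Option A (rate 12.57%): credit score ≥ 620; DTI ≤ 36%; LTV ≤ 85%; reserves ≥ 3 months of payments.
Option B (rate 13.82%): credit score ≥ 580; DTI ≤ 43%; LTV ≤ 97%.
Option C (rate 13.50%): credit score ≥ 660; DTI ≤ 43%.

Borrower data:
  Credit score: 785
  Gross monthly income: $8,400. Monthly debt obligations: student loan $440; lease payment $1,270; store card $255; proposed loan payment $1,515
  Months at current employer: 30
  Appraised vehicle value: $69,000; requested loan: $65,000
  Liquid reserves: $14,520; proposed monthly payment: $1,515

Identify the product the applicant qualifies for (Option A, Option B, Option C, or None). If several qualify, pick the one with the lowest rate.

Option C

Total debts = (440 + 1,270 + 255 + 1,515) = 3,480; DTI = 3,480/8,400 = 41.4%.
LTV = 65,000/69,000 = 94.2%.
Reserves = 14,520/1,515 = 9.6 months.
Option A: score 785 ≥ 620; DTI 41.4% > 36%; LTV 94.2% > 85%; reserves 9.6 ≥ 3 mo → does not qualify.
Option B: score 785 ≥ 580; DTI 41.4% ≤ 43%; LTV 94.2% ≤ 97% → qualifies.
Option C: score 785 ≥ 660; DTI 41.4% ≤ 43% → qualifies.
Qualifying: Option B, Option C. Lowest rate is 13.50% → Option C.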